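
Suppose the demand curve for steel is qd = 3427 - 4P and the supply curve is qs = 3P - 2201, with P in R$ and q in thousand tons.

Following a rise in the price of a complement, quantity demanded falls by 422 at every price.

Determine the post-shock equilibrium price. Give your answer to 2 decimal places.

Initially, 3427 - 4P = 3P - 2201, so 5628 = 7P and P = 804, q = 211.
After the shift, demand is qd = 3005 - 4P and supply is qs = 3P - 2201.
Equate the new curves: 3005 - 4P = 3P - 2201, giving 5206 = 7P, P = 5206/7 ≈ 743.7143, q = 211/7 ≈ 30.1429.

743.71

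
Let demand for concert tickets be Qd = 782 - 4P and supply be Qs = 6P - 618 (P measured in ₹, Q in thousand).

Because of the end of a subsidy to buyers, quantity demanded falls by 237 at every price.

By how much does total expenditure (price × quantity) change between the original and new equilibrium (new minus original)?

-21799.26

Before the shock: 782 - 4P = 6P - 618 ⇒ 1400 = 10P ⇒ P = 140, Q = 222.
The new curves are Qd = 545 - 4P (demand) and Qs = 6P - 618 (supply).
Equate the new curves: 545 - 4P = 6P - 618, giving 1163 = 10P, P = 116.3, Q = 79.8.
Expenditure moves from 140×222 = 31080 to 116.3×79.8 = 9280.74; change = -21799.26.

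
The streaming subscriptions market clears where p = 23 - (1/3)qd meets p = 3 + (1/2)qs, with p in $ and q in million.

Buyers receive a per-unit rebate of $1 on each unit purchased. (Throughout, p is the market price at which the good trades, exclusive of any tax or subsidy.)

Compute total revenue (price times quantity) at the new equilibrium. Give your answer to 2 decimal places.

393.12

Before the shock: 69 - 3p = 2p - 6 ⇒ 75 = 5p ⇒ p = 15, q = 24.
Since buyers' out-of-pocket price is the market price minus the rebate, the effective demand curve becomes qd = 72 - 3p.
Equate the new curves: 72 - 3p = 2p - 6, giving 78 = 5p, p = 15.6, q = 25.2.
New expenditure = 15.6 × 25.2 = 393.12.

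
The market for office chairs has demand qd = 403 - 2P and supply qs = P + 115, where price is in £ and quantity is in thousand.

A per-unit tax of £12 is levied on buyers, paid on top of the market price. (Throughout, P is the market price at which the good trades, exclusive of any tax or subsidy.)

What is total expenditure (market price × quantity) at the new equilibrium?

17864

Before the shock: 403 - 2P = P + 115 ⇒ 288 = 3P ⇒ P = 96, q = 211.
Since buyers pay the price plus the tax, the effective demand curve becomes qd = 379 - 2P.
Setting them equal: 379 - 2P = P + 115 → 264 = 3P, so P = 88 and q = 203.
New expenditure = 88 × 203 = 17864.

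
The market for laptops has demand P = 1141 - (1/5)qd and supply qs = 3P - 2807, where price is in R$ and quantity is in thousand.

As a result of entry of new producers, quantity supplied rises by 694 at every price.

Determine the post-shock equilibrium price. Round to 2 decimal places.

Before the shock: 5705 - 5P = 3P - 2807 ⇒ 8512 = 8P ⇒ P = 1064, q = 385.
With the change applied: demand qd = 5705 - 5P, supply qs = 3P - 2113.
Equate the new curves: 5705 - 5P = 3P - 2113, giving 7818 = 8P, P = 977.25, q = 818.75.

977.25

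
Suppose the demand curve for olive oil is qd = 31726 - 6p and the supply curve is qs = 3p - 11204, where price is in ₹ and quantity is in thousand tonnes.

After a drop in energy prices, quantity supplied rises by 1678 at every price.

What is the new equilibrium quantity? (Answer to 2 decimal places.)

Initially, 31726 - 6p = 3p - 11204, so 42930 = 9p and p = 4770, q = 3106.
The new curves are qd = 31726 - 6p (demand) and qs = 3p - 9526 (supply).
Equate the new curves: 31726 - 6p = 3p - 9526, giving 41252 = 9p, p = 41252/9 ≈ 4583.5556, q = 12674/3 ≈ 4224.6667.

4224.67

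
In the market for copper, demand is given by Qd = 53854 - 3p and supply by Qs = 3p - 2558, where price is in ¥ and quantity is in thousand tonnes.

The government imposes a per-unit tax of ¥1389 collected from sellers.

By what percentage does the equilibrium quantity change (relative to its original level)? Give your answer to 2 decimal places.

-8.12

Before the shock: 53854 - 3p = 3p - 2558 ⇒ 56412 = 6p ⇒ p = 9402, Q = 25648.
Since sellers keep the price net of the tax, the effective supply curve becomes Qs = 3p - 6725.
New equilibrium: 53854 - 3p = 3p - 6725 ⇒ 60579 = 6p ⇒ p = 10096.5, Q = 23564.5.
%ΔQ = (23564.5 − 25648) / 25648 × 100 = -8.12%.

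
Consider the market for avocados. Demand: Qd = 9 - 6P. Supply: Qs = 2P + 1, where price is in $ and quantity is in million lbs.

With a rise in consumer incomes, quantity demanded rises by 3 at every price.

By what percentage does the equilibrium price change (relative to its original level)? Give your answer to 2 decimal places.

Initially, 9 - 6P = 2P + 1, so 8 = 8P and P = 1, Q = 3.
The shock moves the curves to Qd = 12 - 6P and Qs = 2P + 1.
Equate the new curves: 12 - 6P = 2P + 1, giving 11 = 8P, P = 1.375, Q = 3.75.
%ΔP = (1.375 − 1) / 1 × 100 = +37.50%.

+37.50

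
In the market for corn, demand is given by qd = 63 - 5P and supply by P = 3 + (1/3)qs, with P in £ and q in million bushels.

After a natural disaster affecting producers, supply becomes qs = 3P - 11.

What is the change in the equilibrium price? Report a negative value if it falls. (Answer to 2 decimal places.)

Solve the original market: 63 - 5P = 3P - 9, hence P = 9 and q = 18.
The shock moves the curves to qd = 63 - 5P and qs = 3P - 11.
Clearing the new market: 63 - 5P = 3P - 11, so P = 9.25 and q = 16.75.
ΔP = 9.25 − 9 = +0.25.

+0.25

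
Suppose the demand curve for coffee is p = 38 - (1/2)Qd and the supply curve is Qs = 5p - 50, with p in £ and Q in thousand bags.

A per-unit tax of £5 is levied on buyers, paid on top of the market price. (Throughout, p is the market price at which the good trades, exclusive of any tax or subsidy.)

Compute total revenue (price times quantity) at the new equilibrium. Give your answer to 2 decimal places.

544.49

Original equilibrium: 76 - 2p = 5p - 50 gives 126 = 7p, so p = 18 and Q = 40.
Since buyers pay the price plus the tax, the effective demand curve becomes Qd = 66 - 2p.
Equate the new curves: 66 - 2p = 5p - 50, giving 116 = 7p, p = 116/7 ≈ 16.5714, Q = 230/7 ≈ 32.8571.
New expenditure = 16.5714 × 32.8571 = 544.49.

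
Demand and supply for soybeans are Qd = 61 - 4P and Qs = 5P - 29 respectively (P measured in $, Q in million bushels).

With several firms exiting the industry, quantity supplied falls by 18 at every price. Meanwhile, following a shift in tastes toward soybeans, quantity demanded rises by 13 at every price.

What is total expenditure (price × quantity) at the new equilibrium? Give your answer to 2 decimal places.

Solve the original market: 61 - 4P = 5P - 29, hence P = 10 and Q = 21.
After the shift, demand is Qd = 74 - 4P and supply is Qs = 5P - 47.
Clearing the new market: 74 - 4P = 5P - 47, so P = 121/9 ≈ 13.4444 and Q = 182/9 ≈ 20.2222.
New expenditure = 13.4444 × 20.2222 = 271.88.

271.88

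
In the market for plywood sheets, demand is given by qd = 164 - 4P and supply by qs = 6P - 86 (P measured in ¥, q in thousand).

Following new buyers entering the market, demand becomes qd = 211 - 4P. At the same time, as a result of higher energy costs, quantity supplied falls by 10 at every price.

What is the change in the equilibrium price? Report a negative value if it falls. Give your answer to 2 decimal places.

+5.70

Original equilibrium: 164 - 4P = 6P - 86 gives 250 = 10P, so P = 25 and q = 64.
The shock moves the curves to qd = 211 - 4P and qs = 6P - 96.
New equilibrium: 211 - 4P = 6P - 96 ⇒ 307 = 10P ⇒ P = 30.7, q = 88.2.
ΔP = 30.7 − 25 = +5.70.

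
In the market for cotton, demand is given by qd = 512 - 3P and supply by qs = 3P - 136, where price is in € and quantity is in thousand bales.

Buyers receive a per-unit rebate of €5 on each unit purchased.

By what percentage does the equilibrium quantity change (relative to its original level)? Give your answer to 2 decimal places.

+3.99

Original equilibrium: 512 - 3P = 3P - 136 gives 648 = 6P, so P = 108 and q = 188.
Since buyers' out-of-pocket price is the market price minus the rebate, the effective demand curve becomes qd = 527 - 3P.
Equate the new curves: 527 - 3P = 3P - 136, giving 663 = 6P, P = 110.5, q = 195.5.
%Δq = (195.5 − 188) / 188 × 100 = +3.99%.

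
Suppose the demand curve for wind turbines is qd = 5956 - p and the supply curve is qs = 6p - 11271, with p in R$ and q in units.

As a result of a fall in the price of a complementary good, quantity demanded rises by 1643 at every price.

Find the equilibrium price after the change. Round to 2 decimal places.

Original equilibrium: 5956 - p = 6p - 11271 gives 17227 = 7p, so p = 2461 and q = 3495.
After the shift, demand is qd = 7599 - p and supply is qs = 6p - 11271.
New equilibrium: 7599 - p = 6p - 11271 ⇒ 18870 = 7p ⇒ p = 18870/7 ≈ 2695.7143, q = 34323/7 ≈ 4903.2857.

2695.71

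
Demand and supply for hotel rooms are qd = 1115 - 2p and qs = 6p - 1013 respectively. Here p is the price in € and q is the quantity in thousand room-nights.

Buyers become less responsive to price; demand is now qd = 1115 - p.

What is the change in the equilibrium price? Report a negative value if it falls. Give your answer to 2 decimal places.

+38.00

Original equilibrium: 1115 - 2p = 6p - 1013 gives 2128 = 8p, so p = 266 and q = 583.
After the shift, demand is qd = 1115 - p and supply is qs = 6p - 1013.
Setting them equal: 1115 - p = 6p - 1013 → 2128 = 7p, so p = 304 and q = 811.
Δp = 304 − 266 = +38.00.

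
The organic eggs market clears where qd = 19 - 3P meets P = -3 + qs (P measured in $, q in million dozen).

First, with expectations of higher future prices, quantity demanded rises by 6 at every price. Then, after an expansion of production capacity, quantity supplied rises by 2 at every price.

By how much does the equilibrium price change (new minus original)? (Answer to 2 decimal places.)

Before the shock: 19 - 3P = P + 3 ⇒ 16 = 4P ⇒ P = 4, q = 7.
With the change applied: demand qd = 25 - 3P, supply qs = P + 5.
Equate the new curves: 25 - 3P = P + 5, giving 20 = 4P, P = 5, q = 10.
ΔP = 5 − 4 = +1.00.

+1.00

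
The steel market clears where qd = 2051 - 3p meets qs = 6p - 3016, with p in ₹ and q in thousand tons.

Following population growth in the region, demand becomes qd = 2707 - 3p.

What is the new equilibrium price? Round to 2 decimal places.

635.89

Original equilibrium: 2051 - 3p = 6p - 3016 gives 5067 = 9p, so p = 563 and q = 362.
With the change applied: demand qd = 2707 - 3p, supply qs = 6p - 3016.
Clearing the new market: 2707 - 3p = 6p - 3016, so p = 5723/9 ≈ 635.8889 and q = 2398/3 ≈ 799.3333.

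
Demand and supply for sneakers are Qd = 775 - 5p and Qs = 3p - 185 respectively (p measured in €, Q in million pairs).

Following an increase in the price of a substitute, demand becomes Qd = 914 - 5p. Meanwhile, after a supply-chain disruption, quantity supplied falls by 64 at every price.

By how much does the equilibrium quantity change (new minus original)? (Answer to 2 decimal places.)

Initially, 775 - 5p = 3p - 185, so 960 = 8p and p = 120, Q = 175.
The shock moves the curves to Qd = 914 - 5p and Qs = 3p - 249.
New equilibrium: 914 - 5p = 3p - 249 ⇒ 1163 = 8p ⇒ p = 145.375, Q = 187.125.
ΔQ = 187.125 − 175 = +12.13.

+12.13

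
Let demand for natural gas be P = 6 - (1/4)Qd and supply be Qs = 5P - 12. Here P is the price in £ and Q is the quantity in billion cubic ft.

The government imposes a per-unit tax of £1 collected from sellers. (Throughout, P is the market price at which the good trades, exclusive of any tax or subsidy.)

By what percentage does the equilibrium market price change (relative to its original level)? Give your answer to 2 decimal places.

Before the shock: 24 - 4P = 5P - 12 ⇒ 36 = 9P ⇒ P = 4, Q = 8.
Since sellers keep the price net of the tax, the effective supply curve becomes Qs = 5P - 17.
New equilibrium: 24 - 4P = 5P - 17 ⇒ 41 = 9P ⇒ P = 41/9 ≈ 4.5556, Q = 52/9 ≈ 5.7778.
%ΔP = (4.5556 − 4) / 4 × 100 = +13.89%.

+13.89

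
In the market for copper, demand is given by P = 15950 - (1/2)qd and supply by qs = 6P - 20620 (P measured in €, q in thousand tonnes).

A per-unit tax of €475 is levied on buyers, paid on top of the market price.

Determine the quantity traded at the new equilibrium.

Solve the original market: 31900 - 2P = 6P - 20620, hence P = 6565 and q = 18770.
Since buyers pay the price plus the tax, the effective demand curve becomes qd = 30950 - 2P.
Setting them equal: 30950 - 2P = 6P - 20620 → 51570 = 8P, so P = 6446.25 and q = 18057.5.

18057.5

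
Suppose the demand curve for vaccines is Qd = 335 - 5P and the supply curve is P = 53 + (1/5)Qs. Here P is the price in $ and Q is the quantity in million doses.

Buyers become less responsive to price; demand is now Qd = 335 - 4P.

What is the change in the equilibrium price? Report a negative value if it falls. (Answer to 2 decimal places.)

Initially, 335 - 5P = 5P - 265, so 600 = 10P and P = 60, Q = 35.
The shock moves the curves to Qd = 335 - 4P and Qs = 5P - 265.
Clearing the new market: 335 - 4P = 5P - 265, so P = 200/3 ≈ 66.6667 and Q = 205/3 ≈ 68.3333.
ΔP = 66.6667 − 60 = +6.67.

+6.67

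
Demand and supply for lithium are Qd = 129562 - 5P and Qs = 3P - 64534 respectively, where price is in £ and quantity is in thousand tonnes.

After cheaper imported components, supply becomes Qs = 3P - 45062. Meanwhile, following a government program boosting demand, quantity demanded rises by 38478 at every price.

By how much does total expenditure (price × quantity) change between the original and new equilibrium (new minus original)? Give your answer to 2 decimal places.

Solve the original market: 129562 - 5P = 3P - 64534, hence P = 24262 and Q = 8252.
The shock moves the curves to Qd = 168040 - 5P and Qs = 3P - 45062.
New equilibrium: 168040 - 5P = 3P - 45062 ⇒ 213102 = 8P ⇒ P = 26637.75, Q = 34851.25.
Expenditure moves from 24262×8252 = 200210024 to 26637.75×34851.25 = 928358884.6875; change = +728148860.69.

+728148860.69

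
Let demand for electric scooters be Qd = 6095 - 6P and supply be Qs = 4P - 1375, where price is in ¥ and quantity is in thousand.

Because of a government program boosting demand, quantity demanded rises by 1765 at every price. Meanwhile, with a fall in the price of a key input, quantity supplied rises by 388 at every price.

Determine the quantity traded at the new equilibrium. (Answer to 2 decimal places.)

2551.80

Original equilibrium: 6095 - 6P = 4P - 1375 gives 7470 = 10P, so P = 747 and Q = 1613.
The new curves are Qd = 7860 - 6P (demand) and Qs = 4P - 987 (supply).
Clearing the new market: 7860 - 6P = 4P - 987, so P = 884.7 and Q = 2551.8.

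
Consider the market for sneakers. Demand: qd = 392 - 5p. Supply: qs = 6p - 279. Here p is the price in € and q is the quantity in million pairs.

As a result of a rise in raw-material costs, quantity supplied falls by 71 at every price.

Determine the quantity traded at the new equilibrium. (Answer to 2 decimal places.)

Solve the original market: 392 - 5p = 6p - 279, hence p = 61 and q = 87.
With the change applied: demand qd = 392 - 5p, supply qs = 6p - 350.
Clearing the new market: 392 - 5p = 6p - 350, so p = 742/11 ≈ 67.4545 and q = 602/11 ≈ 54.7273.

54.73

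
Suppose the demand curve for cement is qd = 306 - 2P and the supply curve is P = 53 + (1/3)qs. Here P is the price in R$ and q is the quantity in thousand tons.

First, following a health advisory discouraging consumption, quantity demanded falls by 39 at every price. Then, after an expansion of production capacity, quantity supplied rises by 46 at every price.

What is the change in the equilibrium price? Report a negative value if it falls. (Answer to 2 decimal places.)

Initially, 306 - 2P = 3P - 159, so 465 = 5P and P = 93, q = 120.
The shock moves the curves to qd = 267 - 2P and qs = 3P - 113.
Clearing the new market: 267 - 2P = 3P - 113, so P = 76 and q = 115.
ΔP = 76 − 93 = -17.00.

-17.00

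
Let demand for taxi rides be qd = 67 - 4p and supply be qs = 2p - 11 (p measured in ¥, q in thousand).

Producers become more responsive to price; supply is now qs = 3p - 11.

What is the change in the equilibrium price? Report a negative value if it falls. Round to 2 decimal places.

-1.86

Solve the original market: 67 - 4p = 2p - 11, hence p = 13 and q = 15.
With the change applied: demand qd = 67 - 4p, supply qs = 3p - 11.
Equate the new curves: 67 - 4p = 3p - 11, giving 78 = 7p, p = 78/7 ≈ 11.1429, q = 157/7 ≈ 22.4286.
Δp = 11.1429 − 13 = -1.86.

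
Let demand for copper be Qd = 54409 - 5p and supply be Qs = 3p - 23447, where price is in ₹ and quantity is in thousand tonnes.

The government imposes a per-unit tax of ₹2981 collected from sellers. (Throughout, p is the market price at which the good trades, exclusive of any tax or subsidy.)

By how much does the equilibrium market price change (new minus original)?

Initially, 54409 - 5p = 3p - 23447, so 77856 = 8p and p = 9732, Q = 5749.
Since sellers keep the price net of the tax, the effective supply curve becomes Qs = 3p - 32390.
Clearing the new market: 54409 - 5p = 3p - 32390, so p = 10849.875 and Q = 159.625.
Δp = 10849.875 − 9732 = +1117.875.

+1117.875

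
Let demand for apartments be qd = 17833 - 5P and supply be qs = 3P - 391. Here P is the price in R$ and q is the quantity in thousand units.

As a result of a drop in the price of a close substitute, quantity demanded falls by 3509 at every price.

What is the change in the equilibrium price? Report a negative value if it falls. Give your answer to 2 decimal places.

Original equilibrium: 17833 - 5P = 3P - 391 gives 18224 = 8P, so P = 2278 and q = 6443.
After the shift, demand is qd = 14324 - 5P and supply is qs = 3P - 391.
Setting them equal: 14324 - 5P = 3P - 391 → 14715 = 8P, so P = 1839.375 and q = 5127.125.
ΔP = 1839.375 − 2278 = -438.63.

-438.63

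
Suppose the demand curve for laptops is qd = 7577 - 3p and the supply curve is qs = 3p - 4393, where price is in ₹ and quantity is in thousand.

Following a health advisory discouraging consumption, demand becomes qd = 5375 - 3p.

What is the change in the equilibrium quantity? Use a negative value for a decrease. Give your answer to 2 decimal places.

Original equilibrium: 7577 - 3p = 3p - 4393 gives 11970 = 6p, so p = 1995 and q = 1592.
After the shift, demand is qd = 5375 - 3p and supply is qs = 3p - 4393.
Setting them equal: 5375 - 3p = 3p - 4393 → 9768 = 6p, so p = 1628 and q = 491.
Δq = 491 − 1592 = -1101.00.

-1101.00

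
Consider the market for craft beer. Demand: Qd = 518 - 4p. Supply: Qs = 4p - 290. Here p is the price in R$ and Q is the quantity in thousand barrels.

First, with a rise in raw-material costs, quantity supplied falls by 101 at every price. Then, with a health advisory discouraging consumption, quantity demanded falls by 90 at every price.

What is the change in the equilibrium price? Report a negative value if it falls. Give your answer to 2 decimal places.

+1.38

Solve the original market: 518 - 4p = 4p - 290, hence p = 101 and Q = 114.
The new curves are Qd = 428 - 4p (demand) and Qs = 4p - 391 (supply).
Setting them equal: 428 - 4p = 4p - 391 → 819 = 8p, so p = 102.375 and Q = 18.5.
Δp = 102.375 − 101 = +1.38.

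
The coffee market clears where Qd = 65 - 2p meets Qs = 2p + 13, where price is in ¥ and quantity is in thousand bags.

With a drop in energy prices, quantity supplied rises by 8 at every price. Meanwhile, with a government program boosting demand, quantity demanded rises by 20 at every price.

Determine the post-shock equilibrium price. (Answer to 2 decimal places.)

Solve the original market: 65 - 2p = 2p + 13, hence p = 13 and Q = 39.
The new curves are Qd = 85 - 2p (demand) and Qs = 2p + 21 (supply).
Equate the new curves: 85 - 2p = 2p + 21, giving 64 = 4p, p = 16, Q = 53.

16.00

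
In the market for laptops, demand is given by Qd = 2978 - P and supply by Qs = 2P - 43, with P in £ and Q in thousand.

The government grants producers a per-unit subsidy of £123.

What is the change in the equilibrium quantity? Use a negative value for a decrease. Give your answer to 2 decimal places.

Before the shock: 2978 - P = 2P - 43 ⇒ 3021 = 3P ⇒ P = 1007, Q = 1971.
Since sellers receive the price plus the subsidy, the effective supply curve becomes Qs = 2P + 203.
Equate the new curves: 2978 - P = 2P + 203, giving 2775 = 3P, P = 925, Q = 2053.
ΔQ = 2053 − 1971 = +82.00.

+82.00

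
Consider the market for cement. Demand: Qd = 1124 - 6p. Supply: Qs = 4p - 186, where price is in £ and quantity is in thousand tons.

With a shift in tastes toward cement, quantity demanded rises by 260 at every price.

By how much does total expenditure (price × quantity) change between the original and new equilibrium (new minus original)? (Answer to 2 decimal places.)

+25116.00

Initially, 1124 - 6p = 4p - 186, so 1310 = 10p and p = 131, Q = 338.
The new curves are Qd = 1384 - 6p (demand) and Qs = 4p - 186 (supply).
Equate the new curves: 1384 - 6p = 4p - 186, giving 1570 = 10p, p = 157, Q = 442.
Expenditure moves from 131×338 = 44278 to 157×442 = 69394; change = +25116.00.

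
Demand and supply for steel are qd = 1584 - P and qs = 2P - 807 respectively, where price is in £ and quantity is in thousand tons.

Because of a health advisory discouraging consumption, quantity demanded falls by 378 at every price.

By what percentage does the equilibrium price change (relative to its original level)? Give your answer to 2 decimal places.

Original equilibrium: 1584 - P = 2P - 807 gives 2391 = 3P, so P = 797 and q = 787.
The new curves are qd = 1206 - P (demand) and qs = 2P - 807 (supply).
New equilibrium: 1206 - P = 2P - 807 ⇒ 2013 = 3P ⇒ P = 671, q = 535.
%ΔP = (671 − 797) / 797 × 100 = -15.81%.

-15.81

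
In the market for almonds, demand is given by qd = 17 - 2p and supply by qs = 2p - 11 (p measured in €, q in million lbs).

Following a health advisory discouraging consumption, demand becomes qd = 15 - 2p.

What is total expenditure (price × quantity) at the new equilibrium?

Solve the original market: 17 - 2p = 2p - 11, hence p = 7 and q = 3.
The shock moves the curves to qd = 15 - 2p and qs = 2p - 11.
Setting them equal: 15 - 2p = 2p - 11 → 26 = 4p, so p = 6.5 and q = 2.
New expenditure = 6.5 × 2 = 13.

13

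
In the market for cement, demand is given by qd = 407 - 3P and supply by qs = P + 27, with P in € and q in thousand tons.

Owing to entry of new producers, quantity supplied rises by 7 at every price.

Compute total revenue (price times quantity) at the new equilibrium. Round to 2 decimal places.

Solve the original market: 407 - 3P = P + 27, hence P = 95 and q = 122.
With the change applied: demand qd = 407 - 3P, supply qs = P + 34.
New equilibrium: 407 - 3P = P + 34 ⇒ 373 = 4P ⇒ P = 93.25, q = 127.25.
New expenditure = 93.25 × 127.25 = 11866.06.

11866.06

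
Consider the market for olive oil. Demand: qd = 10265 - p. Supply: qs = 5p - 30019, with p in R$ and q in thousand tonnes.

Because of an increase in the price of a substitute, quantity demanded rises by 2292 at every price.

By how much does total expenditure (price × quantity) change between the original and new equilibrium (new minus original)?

+14909842

Before the shock: 10265 - p = 5p - 30019 ⇒ 40284 = 6p ⇒ p = 6714, q = 3551.
The shock moves the curves to qd = 12557 - p and qs = 5p - 30019.
Equate the new curves: 12557 - p = 5p - 30019, giving 42576 = 6p, p = 7096, q = 5461.
Expenditure moves from 6714×3551 = 23841414 to 7096×5461 = 38751256; change = +14909842.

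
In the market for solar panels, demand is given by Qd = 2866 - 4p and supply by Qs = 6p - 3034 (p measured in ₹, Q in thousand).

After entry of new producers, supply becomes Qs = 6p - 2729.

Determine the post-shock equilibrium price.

Initially, 2866 - 4p = 6p - 3034, so 5900 = 10p and p = 590, Q = 506.
The new curves are Qd = 2866 - 4p (demand) and Qs = 6p - 2729 (supply).
Setting them equal: 2866 - 4p = 6p - 2729 → 5595 = 10p, so p = 559.5 and Q = 628.

559.5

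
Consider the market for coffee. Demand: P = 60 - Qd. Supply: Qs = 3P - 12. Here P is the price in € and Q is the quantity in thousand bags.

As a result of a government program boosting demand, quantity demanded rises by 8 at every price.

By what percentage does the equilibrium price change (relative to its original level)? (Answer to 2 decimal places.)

+11.11

Solve the original market: 60 - P = 3P - 12, hence P = 18 and Q = 42.
The shock moves the curves to Qd = 68 - P and Qs = 3P - 12.
Clearing the new market: 68 - P = 3P - 12, so P = 20 and Q = 48.
%ΔP = (20 − 18) / 18 × 100 = +11.11%.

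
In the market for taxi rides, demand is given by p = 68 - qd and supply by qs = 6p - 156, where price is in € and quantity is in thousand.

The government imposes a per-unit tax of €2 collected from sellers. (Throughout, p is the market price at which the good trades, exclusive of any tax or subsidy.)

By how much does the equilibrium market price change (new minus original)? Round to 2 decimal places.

+1.71

Before the shock: 68 - p = 6p - 156 ⇒ 224 = 7p ⇒ p = 32, q = 36.
Since sellers keep the price net of the tax, the effective supply curve becomes qs = 6p - 168.
New equilibrium: 68 - p = 6p - 168 ⇒ 236 = 7p ⇒ p = 236/7 ≈ 33.7143, q = 240/7 ≈ 34.2857.
Δp = 33.7143 − 32 = +1.71.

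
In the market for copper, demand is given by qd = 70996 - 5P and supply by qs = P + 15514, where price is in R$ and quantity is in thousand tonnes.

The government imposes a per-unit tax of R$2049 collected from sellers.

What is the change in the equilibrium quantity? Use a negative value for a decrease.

-1707.5

Original equilibrium: 70996 - 5P = P + 15514 gives 55482 = 6P, so P = 9247 and q = 24761.
Since sellers keep the price net of the tax, the effective supply curve becomes qs = P + 13465.
Equate the new curves: 70996 - 5P = P + 13465, giving 57531 = 6P, P = 9588.5, q = 23053.5.
Δq = 23053.5 − 24761 = -1707.5.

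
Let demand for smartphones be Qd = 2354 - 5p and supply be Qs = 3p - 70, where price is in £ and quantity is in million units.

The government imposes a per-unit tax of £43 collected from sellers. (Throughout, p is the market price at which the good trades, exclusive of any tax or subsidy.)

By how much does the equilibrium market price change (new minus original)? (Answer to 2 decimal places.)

+16.13

Before the shock: 2354 - 5p = 3p - 70 ⇒ 2424 = 8p ⇒ p = 303, Q = 839.
Since sellers keep the price net of the tax, the effective supply curve becomes Qs = 3p - 199.
New equilibrium: 2354 - 5p = 3p - 199 ⇒ 2553 = 8p ⇒ p = 319.125, Q = 758.375.
Δp = 319.125 − 303 = +16.13.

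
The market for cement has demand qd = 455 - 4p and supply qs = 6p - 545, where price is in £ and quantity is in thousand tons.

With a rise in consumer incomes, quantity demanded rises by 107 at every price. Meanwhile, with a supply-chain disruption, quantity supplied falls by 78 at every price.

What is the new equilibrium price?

Original equilibrium: 455 - 4p = 6p - 545 gives 1000 = 10p, so p = 100 and q = 55.
The new curves are qd = 562 - 4p (demand) and qs = 6p - 623 (supply).
New equilibrium: 562 - 4p = 6p - 623 ⇒ 1185 = 10p ⇒ p = 118.5, q = 88.

118.5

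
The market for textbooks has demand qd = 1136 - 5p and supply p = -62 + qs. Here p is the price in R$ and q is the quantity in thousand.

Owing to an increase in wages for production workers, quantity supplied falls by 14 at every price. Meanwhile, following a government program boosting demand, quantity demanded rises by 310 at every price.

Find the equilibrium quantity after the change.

Before the shock: 1136 - 5p = p + 62 ⇒ 1074 = 6p ⇒ p = 179, q = 241.
The shock moves the curves to qd = 1446 - 5p and qs = p + 48.
Equate the new curves: 1446 - 5p = p + 48, giving 1398 = 6p, p = 233, q = 281.

281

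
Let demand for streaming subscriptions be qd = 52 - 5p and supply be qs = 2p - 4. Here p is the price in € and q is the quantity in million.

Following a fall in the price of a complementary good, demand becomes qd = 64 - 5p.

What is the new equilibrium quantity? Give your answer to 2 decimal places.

15.43

Initially, 52 - 5p = 2p - 4, so 56 = 7p and p = 8, q = 12.
The new curves are qd = 64 - 5p (demand) and qs = 2p - 4 (supply).
New equilibrium: 64 - 5p = 2p - 4 ⇒ 68 = 7p ⇒ p = 68/7 ≈ 9.7143, q = 108/7 ≈ 15.4286.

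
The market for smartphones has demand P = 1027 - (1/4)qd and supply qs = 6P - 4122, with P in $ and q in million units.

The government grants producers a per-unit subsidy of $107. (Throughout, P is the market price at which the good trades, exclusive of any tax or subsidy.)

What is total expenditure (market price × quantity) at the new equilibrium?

814040.64

Initially, 4108 - 4P = 6P - 4122, so 8230 = 10P and P = 823, q = 816.
Since sellers receive the price plus the subsidy, the effective supply curve becomes qs = 6P - 3480.
New equilibrium: 4108 - 4P = 6P - 3480 ⇒ 7588 = 10P ⇒ P = 758.8, q = 1072.8.
New expenditure = 758.8 × 1072.8 = 814040.64.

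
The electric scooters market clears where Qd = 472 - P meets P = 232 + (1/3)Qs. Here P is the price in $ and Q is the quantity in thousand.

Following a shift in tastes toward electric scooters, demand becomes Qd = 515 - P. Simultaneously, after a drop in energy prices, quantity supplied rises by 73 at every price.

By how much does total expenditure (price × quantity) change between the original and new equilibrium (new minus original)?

+13017.25

Before the shock: 472 - P = 3P - 696 ⇒ 1168 = 4P ⇒ P = 292, Q = 180.
The new curves are Qd = 515 - P (demand) and Qs = 3P - 623 (supply).
New equilibrium: 515 - P = 3P - 623 ⇒ 1138 = 4P ⇒ P = 284.5, Q = 230.5.
Expenditure moves from 292×180 = 52560 to 284.5×230.5 = 65577.25; change = +13017.25.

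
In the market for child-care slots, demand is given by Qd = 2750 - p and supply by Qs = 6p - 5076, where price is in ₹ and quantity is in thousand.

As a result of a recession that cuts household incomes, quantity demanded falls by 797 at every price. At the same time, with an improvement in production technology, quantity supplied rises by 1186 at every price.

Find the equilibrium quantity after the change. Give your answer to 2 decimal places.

Solve the original market: 2750 - p = 6p - 5076, hence p = 1118 and Q = 1632.
The new curves are Qd = 1953 - p (demand) and Qs = 6p - 3890 (supply).
New equilibrium: 1953 - p = 6p - 3890 ⇒ 5843 = 7p ⇒ p = 5843/7 ≈ 834.7143, Q = 7828/7 ≈ 1118.2857.

1118.29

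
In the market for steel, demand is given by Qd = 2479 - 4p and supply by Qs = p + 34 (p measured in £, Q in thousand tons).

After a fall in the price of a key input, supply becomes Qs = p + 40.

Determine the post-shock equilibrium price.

Initially, 2479 - 4p = p + 34, so 2445 = 5p and p = 489, Q = 523.
With the change applied: demand Qd = 2479 - 4p, supply Qs = p + 40.
Equate the new curves: 2479 - 4p = p + 40, giving 2439 = 5p, p = 487.8, Q = 527.8.

487.8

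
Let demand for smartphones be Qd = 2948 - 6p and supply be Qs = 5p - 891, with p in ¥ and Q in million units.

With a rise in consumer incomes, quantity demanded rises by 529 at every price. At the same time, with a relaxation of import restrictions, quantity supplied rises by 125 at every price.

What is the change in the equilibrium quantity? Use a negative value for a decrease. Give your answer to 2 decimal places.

Initially, 2948 - 6p = 5p - 891, so 3839 = 11p and p = 349, Q = 854.
The new curves are Qd = 3477 - 6p (demand) and Qs = 5p - 766 (supply).
New equilibrium: 3477 - 6p = 5p - 766 ⇒ 4243 = 11p ⇒ p = 4243/11 ≈ 385.7273, Q = 12789/11 ≈ 1162.6364.
ΔQ = 1162.6364 − 854 = +308.64.

+308.64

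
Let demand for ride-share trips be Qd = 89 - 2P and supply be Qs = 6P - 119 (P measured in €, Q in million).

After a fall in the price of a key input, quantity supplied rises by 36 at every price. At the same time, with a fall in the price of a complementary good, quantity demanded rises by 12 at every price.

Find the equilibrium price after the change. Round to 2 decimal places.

23.00

Original equilibrium: 89 - 2P = 6P - 119 gives 208 = 8P, so P = 26 and Q = 37.
The new curves are Qd = 101 - 2P (demand) and Qs = 6P - 83 (supply).
Equate the new curves: 101 - 2P = 6P - 83, giving 184 = 8P, P = 23, Q = 55.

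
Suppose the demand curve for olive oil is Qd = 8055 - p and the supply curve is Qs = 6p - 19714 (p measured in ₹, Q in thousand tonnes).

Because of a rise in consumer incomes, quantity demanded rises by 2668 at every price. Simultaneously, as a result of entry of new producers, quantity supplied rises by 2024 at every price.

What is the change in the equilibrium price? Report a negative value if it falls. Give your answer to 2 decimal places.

Initially, 8055 - p = 6p - 19714, so 27769 = 7p and p = 3967, Q = 4088.
The new curves are Qd = 10723 - p (demand) and Qs = 6p - 17690 (supply).
Setting them equal: 10723 - p = 6p - 17690 → 28413 = 7p, so p = 4059 and Q = 6664.
Δp = 4059 − 3967 = +92.00.

+92.00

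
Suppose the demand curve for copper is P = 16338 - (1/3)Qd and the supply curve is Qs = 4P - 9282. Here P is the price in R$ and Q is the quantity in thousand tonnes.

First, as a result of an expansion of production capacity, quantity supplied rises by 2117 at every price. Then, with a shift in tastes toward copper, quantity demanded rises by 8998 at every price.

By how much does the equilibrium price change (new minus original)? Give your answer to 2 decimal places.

Solve the original market: 49014 - 3P = 4P - 9282, hence P = 8328 and Q = 24030.
After the shift, demand is Qd = 58012 - 3P and supply is Qs = 4P - 7165.
New equilibrium: 58012 - 3P = 4P - 7165 ⇒ 65177 = 7P ⇒ P = 9311, Q = 30079.
ΔP = 9311 − 8328 = +983.00.

+983.00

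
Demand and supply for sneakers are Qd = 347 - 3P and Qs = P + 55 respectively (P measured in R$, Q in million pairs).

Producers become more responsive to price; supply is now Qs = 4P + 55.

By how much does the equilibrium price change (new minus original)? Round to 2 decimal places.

-31.29

Original equilibrium: 347 - 3P = P + 55 gives 292 = 4P, so P = 73 and Q = 128.
With the change applied: demand Qd = 347 - 3P, supply Qs = 4P + 55.
Clearing the new market: 347 - 3P = 4P + 55, so P = 292/7 ≈ 41.7143 and Q = 1553/7 ≈ 221.8571.
ΔP = 41.7143 − 73 = -31.29.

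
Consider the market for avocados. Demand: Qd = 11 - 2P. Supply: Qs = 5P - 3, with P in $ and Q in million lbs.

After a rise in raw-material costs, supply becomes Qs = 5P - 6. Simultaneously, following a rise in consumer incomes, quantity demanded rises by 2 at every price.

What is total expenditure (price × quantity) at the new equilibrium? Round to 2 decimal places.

20.55

Before the shock: 11 - 2P = 5P - 3 ⇒ 14 = 7P ⇒ P = 2, Q = 7.
The shock moves the curves to Qd = 13 - 2P and Qs = 5P - 6.
Clearing the new market: 13 - 2P = 5P - 6, so P = 19/7 ≈ 2.7143 and Q = 53/7 ≈ 7.5714.
New expenditure = 2.7143 × 7.5714 = 20.55.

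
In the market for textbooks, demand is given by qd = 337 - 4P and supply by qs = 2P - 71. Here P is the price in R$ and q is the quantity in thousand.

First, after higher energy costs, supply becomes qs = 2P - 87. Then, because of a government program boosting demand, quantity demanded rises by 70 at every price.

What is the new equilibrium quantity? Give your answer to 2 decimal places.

77.67

Original equilibrium: 337 - 4P = 2P - 71 gives 408 = 6P, so P = 68 and q = 65.
The shock moves the curves to qd = 407 - 4P and qs = 2P - 87.
Setting them equal: 407 - 4P = 2P - 87 → 494 = 6P, so P = 247/3 ≈ 82.3333 and q = 233/3 ≈ 77.6667.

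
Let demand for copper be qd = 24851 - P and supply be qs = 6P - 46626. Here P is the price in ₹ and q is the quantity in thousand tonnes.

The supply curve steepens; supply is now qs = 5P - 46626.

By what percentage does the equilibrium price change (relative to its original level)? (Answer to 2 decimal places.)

+16.67

Initially, 24851 - P = 6P - 46626, so 71477 = 7P and P = 10211, q = 14640.
The new curves are qd = 24851 - P (demand) and qs = 5P - 46626 (supply).
Clearing the new market: 24851 - P = 5P - 46626, so P = 71477/6 ≈ 11912.8333 and q = 77629/6 ≈ 12938.1667.
%ΔP = (11912.8333 − 10211) / 10211 × 100 = +16.67%.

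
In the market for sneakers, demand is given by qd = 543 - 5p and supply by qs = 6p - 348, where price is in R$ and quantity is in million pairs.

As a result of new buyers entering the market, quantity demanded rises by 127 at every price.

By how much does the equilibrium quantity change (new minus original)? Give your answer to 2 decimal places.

Initially, 543 - 5p = 6p - 348, so 891 = 11p and p = 81, q = 138.
With the change applied: demand qd = 670 - 5p, supply qs = 6p - 348.
New equilibrium: 670 - 5p = 6p - 348 ⇒ 1018 = 11p ⇒ p = 1018/11 ≈ 92.5455, q = 2280/11 ≈ 207.2727.
Δq = 207.2727 − 138 = +69.27.

+69.27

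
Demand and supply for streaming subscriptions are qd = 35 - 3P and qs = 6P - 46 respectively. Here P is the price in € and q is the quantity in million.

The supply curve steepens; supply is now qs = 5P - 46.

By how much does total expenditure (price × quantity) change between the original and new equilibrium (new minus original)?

-25.171875

Original equilibrium: 35 - 3P = 6P - 46 gives 81 = 9P, so P = 9 and q = 8.
The new curves are qd = 35 - 3P (demand) and qs = 5P - 46 (supply).
Equate the new curves: 35 - 3P = 5P - 46, giving 81 = 8P, P = 10.125, q = 4.625.
Expenditure moves from 9×8 = 72 to 10.125×4.625 = 46.828125; change = -25.171875.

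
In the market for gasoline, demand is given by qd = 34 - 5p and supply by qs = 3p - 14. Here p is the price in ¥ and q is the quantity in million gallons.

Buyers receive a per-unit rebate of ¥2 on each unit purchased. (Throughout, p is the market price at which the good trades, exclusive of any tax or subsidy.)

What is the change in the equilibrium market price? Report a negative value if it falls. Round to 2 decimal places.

Solve the original market: 34 - 5p = 3p - 14, hence p = 6 and q = 4.
Since buyers' out-of-pocket price is the market price minus the rebate, the effective demand curve becomes qd = 44 - 5p.
Setting them equal: 44 - 5p = 3p - 14 → 58 = 8p, so p = 7.25 and q = 7.75.
Δp = 7.25 − 6 = +1.25.

+1.25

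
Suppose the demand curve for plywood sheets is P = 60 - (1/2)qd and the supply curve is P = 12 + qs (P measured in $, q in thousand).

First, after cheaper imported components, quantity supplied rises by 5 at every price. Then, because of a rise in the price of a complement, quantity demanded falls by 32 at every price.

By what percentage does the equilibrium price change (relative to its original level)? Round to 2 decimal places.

Initially, 120 - 2P = P - 12, so 132 = 3P and P = 44, q = 32.
With the change applied: demand qd = 88 - 2P, supply qs = P - 7.
Setting them equal: 88 - 2P = P - 7 → 95 = 3P, so P = 95/3 ≈ 31.6667 and q = 74/3 ≈ 24.6667.
%ΔP = (31.6667 − 44) / 44 × 100 = -28.03%.

-28.03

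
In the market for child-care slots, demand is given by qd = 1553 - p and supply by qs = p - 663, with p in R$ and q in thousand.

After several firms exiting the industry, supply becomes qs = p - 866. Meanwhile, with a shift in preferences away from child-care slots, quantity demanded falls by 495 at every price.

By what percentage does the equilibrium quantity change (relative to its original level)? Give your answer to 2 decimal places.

-78.43

Original equilibrium: 1553 - p = p - 663 gives 2216 = 2p, so p = 1108 and q = 445.
The shock moves the curves to qd = 1058 - p and qs = p - 866.
Equate the new curves: 1058 - p = p - 866, giving 1924 = 2p, p = 962, q = 96.
%Δq = (96 − 445) / 445 × 100 = -78.43%.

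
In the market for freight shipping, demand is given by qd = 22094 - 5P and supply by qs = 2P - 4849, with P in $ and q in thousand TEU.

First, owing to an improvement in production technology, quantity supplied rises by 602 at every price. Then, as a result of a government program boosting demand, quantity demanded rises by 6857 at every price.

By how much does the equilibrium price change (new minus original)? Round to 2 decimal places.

+893.57

Original equilibrium: 22094 - 5P = 2P - 4849 gives 26943 = 7P, so P = 3849 and q = 2849.
The new curves are qd = 28951 - 5P (demand) and qs = 2P - 4247 (supply).
New equilibrium: 28951 - 5P = 2P - 4247 ⇒ 33198 = 7P ⇒ P = 33198/7 ≈ 4742.5714, q = 36667/7 ≈ 5238.1429.
ΔP = 4742.5714 − 3849 = +893.57.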